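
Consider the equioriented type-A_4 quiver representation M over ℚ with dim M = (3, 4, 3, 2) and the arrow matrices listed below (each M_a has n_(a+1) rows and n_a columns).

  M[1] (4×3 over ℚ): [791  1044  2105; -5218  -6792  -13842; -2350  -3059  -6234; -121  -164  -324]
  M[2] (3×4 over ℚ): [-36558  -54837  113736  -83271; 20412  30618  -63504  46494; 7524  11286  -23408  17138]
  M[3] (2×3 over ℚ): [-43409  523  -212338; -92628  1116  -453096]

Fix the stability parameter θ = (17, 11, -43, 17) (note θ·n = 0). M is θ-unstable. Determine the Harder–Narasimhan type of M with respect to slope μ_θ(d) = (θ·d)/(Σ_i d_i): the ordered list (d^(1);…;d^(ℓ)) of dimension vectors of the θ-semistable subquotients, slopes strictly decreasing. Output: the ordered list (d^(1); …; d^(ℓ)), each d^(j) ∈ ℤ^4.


Interval decomposition of M: I[1,2]^2, I[1,4], I[2,2], I[3,3]^2, I[4,4].
HN type (ℓ=5): μ^(1)=17; μ^(2)=14; μ^(3)=11; μ^(4)=-5; μ^(5)=-43

((0, 0, 0, 2); (2, 2, 0, 0); (0, 1, 0, 0); (1, 1, 1, 0); (0, 0, 2, 0))


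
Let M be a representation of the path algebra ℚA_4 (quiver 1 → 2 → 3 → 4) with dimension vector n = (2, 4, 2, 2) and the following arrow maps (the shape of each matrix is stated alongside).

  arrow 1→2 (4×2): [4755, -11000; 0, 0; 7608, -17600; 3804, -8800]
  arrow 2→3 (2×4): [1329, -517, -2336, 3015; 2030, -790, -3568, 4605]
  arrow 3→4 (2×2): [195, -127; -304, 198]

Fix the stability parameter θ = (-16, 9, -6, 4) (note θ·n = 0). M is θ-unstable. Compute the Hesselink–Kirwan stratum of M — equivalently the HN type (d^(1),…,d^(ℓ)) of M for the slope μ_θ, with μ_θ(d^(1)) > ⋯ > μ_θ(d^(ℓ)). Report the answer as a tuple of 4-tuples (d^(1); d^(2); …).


Barcode: M ≅ I[1,1], I[1,4], I[2,2]^2, I[2,4]. HN layers by μ_θ (4 steps, strictly decreasing):
  μ^(1)=9; μ^(2)=4; μ^(3)=3/2; μ^(4)=-16

((0, 2, 0, 0); (0, 0, 0, 2); (0, 2, 2, 0); (2, 0, 0, 0))


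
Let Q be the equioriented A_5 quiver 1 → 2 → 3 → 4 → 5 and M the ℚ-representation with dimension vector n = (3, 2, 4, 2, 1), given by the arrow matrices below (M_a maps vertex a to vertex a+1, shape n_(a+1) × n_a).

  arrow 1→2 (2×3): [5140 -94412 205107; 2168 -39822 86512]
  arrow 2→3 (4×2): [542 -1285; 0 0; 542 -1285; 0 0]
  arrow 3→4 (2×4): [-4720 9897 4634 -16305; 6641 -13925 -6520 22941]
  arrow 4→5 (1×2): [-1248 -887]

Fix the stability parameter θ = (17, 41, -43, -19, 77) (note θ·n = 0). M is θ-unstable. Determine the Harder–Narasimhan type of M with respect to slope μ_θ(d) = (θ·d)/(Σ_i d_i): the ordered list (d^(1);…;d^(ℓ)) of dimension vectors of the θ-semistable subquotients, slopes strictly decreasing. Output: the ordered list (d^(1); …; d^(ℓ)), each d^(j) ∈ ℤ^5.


Interval decomposition of M: I[1,1], I[1,2], I[1,5], I[3,3]^2, I[3,4].
HN type (ℓ=6): μ^(1)=77; μ^(2)=41; μ^(3)=17; μ^(4)=-1; μ^(5)=-19; μ^(6)=-43

((0, 0, 0, 0, 1); (0, 1, 0, 0, 0); (2, 0, 0, 0, 0); (1, 1, 1, 1, 0); (0, 0, 0, 1, 0); (0, 0, 3, 0, 0))


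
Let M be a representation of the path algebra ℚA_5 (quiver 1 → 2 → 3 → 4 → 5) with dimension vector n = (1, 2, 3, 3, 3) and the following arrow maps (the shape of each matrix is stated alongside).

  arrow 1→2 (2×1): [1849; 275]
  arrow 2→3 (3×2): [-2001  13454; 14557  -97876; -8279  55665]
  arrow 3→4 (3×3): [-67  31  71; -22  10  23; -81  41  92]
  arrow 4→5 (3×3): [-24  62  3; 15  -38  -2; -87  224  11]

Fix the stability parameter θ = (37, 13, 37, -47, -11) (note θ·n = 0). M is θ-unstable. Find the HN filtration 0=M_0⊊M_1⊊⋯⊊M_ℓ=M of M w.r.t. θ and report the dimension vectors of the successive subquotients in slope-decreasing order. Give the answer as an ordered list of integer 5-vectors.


Interval decomposition of M: I[1,3], I[2,5], I[3,5], I[4,4], I[5,5].
HN type (ℓ=6): μ^(1)=37; μ^(2)=25; μ^(3)=-2; μ^(4)=-7; μ^(5)=-11; μ^(6)=-47

((0, 0, 1, 0, 0); (1, 1, 0, 0, 0); (0, 1, 1, 1, 1); (0, 0, 1, 1, 1); (0, 0, 0, 0, 1); (0, 0, 0, 1, 0))


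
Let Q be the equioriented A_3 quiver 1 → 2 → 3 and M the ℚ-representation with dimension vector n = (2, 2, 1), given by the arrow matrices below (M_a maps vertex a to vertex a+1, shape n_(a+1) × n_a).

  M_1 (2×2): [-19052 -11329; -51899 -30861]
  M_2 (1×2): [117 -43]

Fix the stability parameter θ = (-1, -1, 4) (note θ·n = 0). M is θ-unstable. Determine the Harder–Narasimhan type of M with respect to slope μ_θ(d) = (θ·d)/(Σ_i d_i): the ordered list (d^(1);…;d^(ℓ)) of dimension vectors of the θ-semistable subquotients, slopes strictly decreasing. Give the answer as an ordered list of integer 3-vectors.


Interval decomposition of M: I[1,2], I[1,3].
HN type (ℓ=2): μ^(1)=4; μ^(2)=-1

((0, 0, 1); (2, 2, 0))


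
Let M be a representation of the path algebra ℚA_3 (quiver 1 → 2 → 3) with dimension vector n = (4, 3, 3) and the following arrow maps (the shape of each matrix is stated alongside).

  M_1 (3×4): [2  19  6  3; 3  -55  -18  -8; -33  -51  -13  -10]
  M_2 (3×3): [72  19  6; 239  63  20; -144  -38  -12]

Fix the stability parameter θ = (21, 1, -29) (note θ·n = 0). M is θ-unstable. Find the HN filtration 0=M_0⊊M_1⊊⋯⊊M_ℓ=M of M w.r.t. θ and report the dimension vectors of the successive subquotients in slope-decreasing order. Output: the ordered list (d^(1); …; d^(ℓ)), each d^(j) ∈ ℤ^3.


Barcode: M ≅ I[1,1], I[1,2], I[1,3]^2, I[3,3]. HN layers by μ_θ (4 steps, strictly decreasing):
  μ^(1)=21; μ^(2)=11; μ^(3)=-7/3; μ^(4)=-29

((1, 0, 0); (1, 1, 0); (2, 2, 2); (0, 0, 1))


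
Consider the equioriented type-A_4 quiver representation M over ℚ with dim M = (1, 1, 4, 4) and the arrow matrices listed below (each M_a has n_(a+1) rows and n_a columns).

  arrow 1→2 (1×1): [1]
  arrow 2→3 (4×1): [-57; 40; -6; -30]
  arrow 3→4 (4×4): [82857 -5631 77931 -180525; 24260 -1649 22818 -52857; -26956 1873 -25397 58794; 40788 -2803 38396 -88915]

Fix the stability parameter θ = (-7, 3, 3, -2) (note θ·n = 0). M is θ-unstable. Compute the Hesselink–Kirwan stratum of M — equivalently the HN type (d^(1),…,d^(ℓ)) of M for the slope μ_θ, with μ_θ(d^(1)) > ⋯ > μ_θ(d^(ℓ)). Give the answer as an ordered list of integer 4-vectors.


Interval decomposition of M: I[1,4], I[3,4]^3.
HN type (ℓ=3): μ^(1)=4/3; μ^(2)=1/2; μ^(3)=-7

((0, 1, 1, 1); (0, 0, 3, 3); (1, 0, 0, 0))


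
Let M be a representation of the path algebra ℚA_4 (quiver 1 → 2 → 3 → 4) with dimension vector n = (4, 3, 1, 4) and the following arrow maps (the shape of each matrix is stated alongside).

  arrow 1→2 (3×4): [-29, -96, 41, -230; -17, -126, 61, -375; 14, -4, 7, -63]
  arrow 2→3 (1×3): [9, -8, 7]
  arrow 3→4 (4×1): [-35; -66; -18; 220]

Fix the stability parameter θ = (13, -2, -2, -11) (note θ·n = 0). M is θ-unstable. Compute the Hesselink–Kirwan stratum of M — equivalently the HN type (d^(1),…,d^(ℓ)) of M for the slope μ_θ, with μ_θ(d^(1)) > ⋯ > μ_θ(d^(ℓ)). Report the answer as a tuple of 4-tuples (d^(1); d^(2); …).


Interval decomposition of M: I[1,1], I[1,2]^2, I[1,4], I[4,4]^3.
HN type (ℓ=4): μ^(1)=13; μ^(2)=11/2; μ^(3)=-1/2; μ^(4)=-11

((1, 0, 0, 0); (2, 2, 0, 0); (1, 1, 1, 1); (0, 0, 0, 3))


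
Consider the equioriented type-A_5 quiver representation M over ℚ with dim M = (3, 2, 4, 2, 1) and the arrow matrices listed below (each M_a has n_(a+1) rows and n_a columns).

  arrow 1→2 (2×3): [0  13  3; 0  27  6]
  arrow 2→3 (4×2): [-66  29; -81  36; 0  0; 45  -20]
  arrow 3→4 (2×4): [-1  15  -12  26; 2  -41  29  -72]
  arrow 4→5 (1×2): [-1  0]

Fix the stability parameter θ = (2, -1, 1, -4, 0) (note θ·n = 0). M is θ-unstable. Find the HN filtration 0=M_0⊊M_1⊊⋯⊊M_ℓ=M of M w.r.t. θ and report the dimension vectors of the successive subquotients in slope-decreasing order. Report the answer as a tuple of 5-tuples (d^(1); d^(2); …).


Barcode: M ≅ I[1,1], I[1,4], I[1,5], I[3,3]^2. HN layers by μ_θ (4 steps, strictly decreasing):
  μ^(1)=2; μ^(2)=1; μ^(3)=0; μ^(4)=-1/2

((1, 0, 0, 0, 0); (0, 0, 2, 0, 0); (0, 0, 0, 0, 1); (2, 2, 2, 2, 0))


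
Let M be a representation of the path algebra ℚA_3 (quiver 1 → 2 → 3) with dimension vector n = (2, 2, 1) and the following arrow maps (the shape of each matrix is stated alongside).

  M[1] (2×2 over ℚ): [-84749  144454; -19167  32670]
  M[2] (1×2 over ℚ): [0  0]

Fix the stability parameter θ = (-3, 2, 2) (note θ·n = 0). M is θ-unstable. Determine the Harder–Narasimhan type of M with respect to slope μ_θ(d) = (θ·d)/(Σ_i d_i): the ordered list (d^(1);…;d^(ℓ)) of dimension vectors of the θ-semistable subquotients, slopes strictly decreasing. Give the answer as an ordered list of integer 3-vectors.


Barcode: M ≅ I[1,2]^2, I[3,3]. HN layers by μ_θ (2 steps, strictly decreasing):
  μ^(1)=2; μ^(2)=-3

((0, 2, 1); (2, 0, 0))


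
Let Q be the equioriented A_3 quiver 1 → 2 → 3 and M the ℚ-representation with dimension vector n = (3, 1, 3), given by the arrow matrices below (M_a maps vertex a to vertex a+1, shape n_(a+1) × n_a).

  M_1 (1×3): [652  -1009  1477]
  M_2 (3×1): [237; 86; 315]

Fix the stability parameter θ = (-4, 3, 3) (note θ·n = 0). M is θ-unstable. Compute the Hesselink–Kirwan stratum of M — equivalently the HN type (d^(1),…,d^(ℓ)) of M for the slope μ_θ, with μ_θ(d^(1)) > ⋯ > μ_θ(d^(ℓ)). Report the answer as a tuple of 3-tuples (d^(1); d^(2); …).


Barcode: M ≅ I[1,1]^2, I[1,3], I[3,3]^2. HN layers by μ_θ (2 steps, strictly decreasing):
  μ^(1)=3; μ^(2)=-4

((0, 1, 3); (3, 0, 0))


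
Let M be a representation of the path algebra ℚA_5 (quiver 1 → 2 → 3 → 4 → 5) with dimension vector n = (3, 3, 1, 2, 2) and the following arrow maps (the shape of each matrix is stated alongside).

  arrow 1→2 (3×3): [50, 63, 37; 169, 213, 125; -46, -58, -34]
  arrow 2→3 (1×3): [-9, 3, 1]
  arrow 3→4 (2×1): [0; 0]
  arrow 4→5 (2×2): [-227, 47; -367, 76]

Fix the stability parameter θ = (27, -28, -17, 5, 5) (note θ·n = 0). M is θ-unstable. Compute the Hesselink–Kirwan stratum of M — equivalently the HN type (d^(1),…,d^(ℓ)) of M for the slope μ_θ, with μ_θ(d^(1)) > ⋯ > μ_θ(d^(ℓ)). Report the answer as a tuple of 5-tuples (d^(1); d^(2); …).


Via rank(M_{q-1}∘⋯∘M_p): M ≅ I[1,1], I[1,2], I[1,3], I[2,2], I[4,5]^2.
μ_θ-semistable layers: μ^(1)=27; μ^(2)=5; μ^(3)=-1/2; μ^(4)=-6; μ^(5)=-28

((1, 0, 0, 0, 0); (0, 0, 0, 2, 2); (1, 1, 0, 0, 0); (1, 1, 1, 0, 0); (0, 1, 0, 0, 0))


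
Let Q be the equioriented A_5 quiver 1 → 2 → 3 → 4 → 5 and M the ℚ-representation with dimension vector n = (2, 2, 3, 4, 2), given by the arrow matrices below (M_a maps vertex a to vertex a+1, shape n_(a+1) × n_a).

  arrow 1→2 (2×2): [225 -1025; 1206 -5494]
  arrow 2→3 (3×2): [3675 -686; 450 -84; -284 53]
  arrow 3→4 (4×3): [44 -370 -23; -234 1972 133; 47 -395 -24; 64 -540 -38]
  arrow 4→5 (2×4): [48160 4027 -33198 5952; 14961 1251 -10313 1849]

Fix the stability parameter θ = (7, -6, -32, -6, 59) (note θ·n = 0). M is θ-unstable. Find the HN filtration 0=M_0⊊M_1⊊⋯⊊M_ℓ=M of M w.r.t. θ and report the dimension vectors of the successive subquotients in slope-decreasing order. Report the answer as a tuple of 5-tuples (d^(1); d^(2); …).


Interval decomposition of M: I[1,1], I[1,5], I[2,5], I[3,3], I[4,4]^2.
HN type (ℓ=6): μ^(1)=59; μ^(2)=7; μ^(3)=-6; μ^(4)=-31/3; μ^(5)=-19; μ^(6)=-32

((0, 0, 0, 0, 2); (1, 0, 0, 0, 0); (0, 0, 0, 4, 0); (1, 1, 1, 0, 0); (0, 1, 1, 0, 0); (0, 0, 1, 0, 0))


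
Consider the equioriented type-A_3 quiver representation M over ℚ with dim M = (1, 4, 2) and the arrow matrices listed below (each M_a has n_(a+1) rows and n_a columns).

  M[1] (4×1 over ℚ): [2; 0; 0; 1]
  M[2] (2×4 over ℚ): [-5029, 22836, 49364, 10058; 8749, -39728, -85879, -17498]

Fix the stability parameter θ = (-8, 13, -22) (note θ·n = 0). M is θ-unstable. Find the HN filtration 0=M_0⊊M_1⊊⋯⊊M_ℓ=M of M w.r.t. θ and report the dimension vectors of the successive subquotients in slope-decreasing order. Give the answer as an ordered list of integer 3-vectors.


Via rank(M_{q-1}∘⋯∘M_p): M ≅ I[1,2], I[2,2], I[2,3]^2.
μ_θ-semistable layers: μ^(1)=13; μ^(2)=-9/2; μ^(3)=-8

((0, 2, 0); (0, 2, 2); (1, 0, 0))


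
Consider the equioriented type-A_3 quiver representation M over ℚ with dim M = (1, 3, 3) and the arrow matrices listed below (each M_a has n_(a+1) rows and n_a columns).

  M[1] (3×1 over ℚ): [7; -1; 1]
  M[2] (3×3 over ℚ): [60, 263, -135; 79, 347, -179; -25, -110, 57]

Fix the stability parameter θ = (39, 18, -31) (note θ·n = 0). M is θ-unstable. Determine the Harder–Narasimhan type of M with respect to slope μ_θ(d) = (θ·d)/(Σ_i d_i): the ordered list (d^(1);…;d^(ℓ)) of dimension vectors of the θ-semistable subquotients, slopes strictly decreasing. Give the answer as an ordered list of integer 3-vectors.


Barcode: M ≅ I[1,3], I[2,3]^2. HN layers by μ_θ (2 steps, strictly decreasing):
  μ^(1)=26/3; μ^(2)=-13/2

((1, 1, 1); (0, 2, 2))


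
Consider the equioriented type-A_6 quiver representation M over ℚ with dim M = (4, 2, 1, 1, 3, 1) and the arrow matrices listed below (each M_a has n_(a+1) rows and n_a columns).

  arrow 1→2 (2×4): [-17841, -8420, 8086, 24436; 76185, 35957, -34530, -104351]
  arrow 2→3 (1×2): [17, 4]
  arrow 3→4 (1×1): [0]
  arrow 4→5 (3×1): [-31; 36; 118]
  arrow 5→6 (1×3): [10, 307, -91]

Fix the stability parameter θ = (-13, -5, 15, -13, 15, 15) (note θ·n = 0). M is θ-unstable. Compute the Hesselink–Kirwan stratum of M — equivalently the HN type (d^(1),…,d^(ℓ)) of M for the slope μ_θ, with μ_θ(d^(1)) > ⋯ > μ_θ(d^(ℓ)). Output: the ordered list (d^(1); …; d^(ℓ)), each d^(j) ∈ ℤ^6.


Via rank(M_{q-1}∘⋯∘M_p): M ≅ I[1,1]^2, I[1,2], I[1,3], I[4,6], I[5,5]^2.
μ_θ-semistable layers: μ^(1)=15; μ^(2)=-5; μ^(3)=-13

((0, 0, 1, 0, 3, 1); (0, 2, 0, 0, 0, 0); (4, 0, 0, 1, 0, 0))


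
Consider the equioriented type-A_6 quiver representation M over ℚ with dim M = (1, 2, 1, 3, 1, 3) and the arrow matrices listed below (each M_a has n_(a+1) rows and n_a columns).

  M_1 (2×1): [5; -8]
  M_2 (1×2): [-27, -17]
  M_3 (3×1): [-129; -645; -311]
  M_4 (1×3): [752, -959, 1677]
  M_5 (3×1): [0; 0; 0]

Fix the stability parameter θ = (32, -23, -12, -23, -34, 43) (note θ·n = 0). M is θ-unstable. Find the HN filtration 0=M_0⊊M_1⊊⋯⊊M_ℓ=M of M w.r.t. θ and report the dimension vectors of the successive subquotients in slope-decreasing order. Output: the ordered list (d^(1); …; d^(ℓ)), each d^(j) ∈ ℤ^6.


Barcode: M ≅ I[1,4], I[2,2], I[4,4], I[4,5], I[6,6]^3. HN layers by μ_θ (4 steps, strictly decreasing):
  μ^(1)=43; μ^(2)=-13/2; μ^(3)=-23; μ^(4)=-57/2

((0, 0, 0, 0, 0, 3); (1, 1, 1, 1, 0, 0); (0, 1, 0, 1, 0, 0); (0, 0, 0, 1, 1, 0))


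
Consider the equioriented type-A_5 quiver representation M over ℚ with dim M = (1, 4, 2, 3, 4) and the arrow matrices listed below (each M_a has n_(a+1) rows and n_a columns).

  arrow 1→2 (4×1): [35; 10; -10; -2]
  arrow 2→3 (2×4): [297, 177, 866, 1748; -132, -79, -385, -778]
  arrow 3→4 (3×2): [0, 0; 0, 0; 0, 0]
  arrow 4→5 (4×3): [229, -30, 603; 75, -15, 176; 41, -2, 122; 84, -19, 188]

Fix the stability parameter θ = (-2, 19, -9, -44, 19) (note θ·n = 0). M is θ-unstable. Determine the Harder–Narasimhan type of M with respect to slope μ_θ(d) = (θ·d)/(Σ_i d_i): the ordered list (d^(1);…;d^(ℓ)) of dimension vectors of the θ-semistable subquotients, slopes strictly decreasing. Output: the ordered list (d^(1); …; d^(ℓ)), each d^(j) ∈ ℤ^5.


Via rank(M_{q-1}∘⋯∘M_p): M ≅ I[1,3], I[2,2]^2, I[2,3], I[4,5]^3, I[5,5].
μ_θ-semistable layers: μ^(1)=19; μ^(2)=5; μ^(3)=-2; μ^(4)=-44

((0, 2, 0, 0, 4); (0, 2, 2, 0, 0); (1, 0, 0, 0, 0); (0, 0, 0, 3, 0))


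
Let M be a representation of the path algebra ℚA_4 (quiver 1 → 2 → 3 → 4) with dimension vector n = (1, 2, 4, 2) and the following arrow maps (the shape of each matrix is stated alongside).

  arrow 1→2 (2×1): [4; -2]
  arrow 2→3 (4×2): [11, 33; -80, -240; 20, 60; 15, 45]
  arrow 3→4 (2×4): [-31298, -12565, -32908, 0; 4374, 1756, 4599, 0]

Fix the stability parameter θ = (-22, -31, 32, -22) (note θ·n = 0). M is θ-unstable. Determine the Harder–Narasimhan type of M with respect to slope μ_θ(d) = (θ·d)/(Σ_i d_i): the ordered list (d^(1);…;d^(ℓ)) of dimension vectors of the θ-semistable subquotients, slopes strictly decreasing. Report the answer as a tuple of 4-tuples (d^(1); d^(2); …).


Interval decomposition of M: I[1,4], I[2,2], I[3,3]^2, I[3,4].
HN type (ℓ=4): μ^(1)=32; μ^(2)=5; μ^(3)=-53/2; μ^(4)=-31

((0, 0, 2, 0); (0, 0, 2, 2); (1, 1, 0, 0); (0, 1, 0, 0))


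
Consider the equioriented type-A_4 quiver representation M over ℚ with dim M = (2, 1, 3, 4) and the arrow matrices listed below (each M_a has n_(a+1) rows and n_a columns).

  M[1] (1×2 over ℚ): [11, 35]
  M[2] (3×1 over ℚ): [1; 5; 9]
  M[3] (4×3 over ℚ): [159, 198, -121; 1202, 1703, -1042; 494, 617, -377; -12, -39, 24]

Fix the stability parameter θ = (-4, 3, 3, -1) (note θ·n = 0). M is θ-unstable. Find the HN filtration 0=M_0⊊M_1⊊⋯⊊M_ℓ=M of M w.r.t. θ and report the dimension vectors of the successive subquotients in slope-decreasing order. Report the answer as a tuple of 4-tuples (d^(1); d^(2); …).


Via rank(M_{q-1}∘⋯∘M_p): M ≅ I[1,1], I[1,4], I[3,4]^2, I[4,4].
μ_θ-semistable layers: μ^(1)=5/3; μ^(2)=1; μ^(3)=-1; μ^(4)=-4

((0, 1, 1, 1); (0, 0, 2, 2); (0, 0, 0, 1); (2, 0, 0, 0))


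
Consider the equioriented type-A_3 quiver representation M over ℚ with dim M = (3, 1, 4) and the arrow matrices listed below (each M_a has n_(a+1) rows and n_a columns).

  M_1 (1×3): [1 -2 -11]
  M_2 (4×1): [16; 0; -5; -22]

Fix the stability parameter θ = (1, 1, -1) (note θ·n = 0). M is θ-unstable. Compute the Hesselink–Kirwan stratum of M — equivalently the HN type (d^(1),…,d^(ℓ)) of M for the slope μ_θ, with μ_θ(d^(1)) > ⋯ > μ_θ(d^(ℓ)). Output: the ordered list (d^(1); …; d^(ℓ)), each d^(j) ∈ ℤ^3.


Via rank(M_{q-1}∘⋯∘M_p): M ≅ I[1,1]^2, I[1,3], I[3,3]^3.
μ_θ-semistable layers: μ^(1)=1; μ^(2)=1/3; μ^(3)=-1

((2, 0, 0); (1, 1, 1); (0, 0, 3))


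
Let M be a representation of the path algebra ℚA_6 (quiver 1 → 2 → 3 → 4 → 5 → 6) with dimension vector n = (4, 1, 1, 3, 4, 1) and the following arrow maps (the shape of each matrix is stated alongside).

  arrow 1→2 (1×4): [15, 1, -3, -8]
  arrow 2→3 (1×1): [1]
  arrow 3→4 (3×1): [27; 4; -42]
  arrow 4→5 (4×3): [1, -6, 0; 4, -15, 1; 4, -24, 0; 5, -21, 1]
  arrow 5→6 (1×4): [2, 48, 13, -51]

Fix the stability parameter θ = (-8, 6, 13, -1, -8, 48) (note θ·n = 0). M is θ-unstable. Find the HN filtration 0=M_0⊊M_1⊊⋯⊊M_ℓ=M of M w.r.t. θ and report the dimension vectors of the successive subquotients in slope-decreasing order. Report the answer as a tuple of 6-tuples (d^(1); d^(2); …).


Via rank(M_{q-1}∘⋯∘M_p): M ≅ I[1,1]^3, I[1,6], I[4,4], I[4,5], I[5,5]^2.
μ_θ-semistable layers: μ^(1)=48; μ^(2)=5/2; μ^(3)=-1; μ^(4)=-9/2; μ^(5)=-8

((0, 0, 0, 0, 0, 1); (0, 1, 1, 1, 1, 0); (0, 0, 0, 1, 0, 0); (0, 0, 0, 1, 1, 0); (4, 0, 0, 0, 2, 0))


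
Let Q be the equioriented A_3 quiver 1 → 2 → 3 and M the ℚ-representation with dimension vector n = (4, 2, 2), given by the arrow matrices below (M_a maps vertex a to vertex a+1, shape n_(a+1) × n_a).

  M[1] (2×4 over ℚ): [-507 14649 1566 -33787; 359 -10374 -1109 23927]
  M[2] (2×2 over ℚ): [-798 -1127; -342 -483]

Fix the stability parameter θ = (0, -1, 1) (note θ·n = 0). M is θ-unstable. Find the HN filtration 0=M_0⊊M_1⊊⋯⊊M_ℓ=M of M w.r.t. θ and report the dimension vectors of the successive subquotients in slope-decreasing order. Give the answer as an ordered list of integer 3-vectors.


Via rank(M_{q-1}∘⋯∘M_p): M ≅ I[1,1]^2, I[1,2], I[1,3], I[3,3].
μ_θ-semistable layers: μ^(1)=1; μ^(2)=0; μ^(3)=-1/2

((0, 0, 2); (2, 0, 0); (2, 2, 0))


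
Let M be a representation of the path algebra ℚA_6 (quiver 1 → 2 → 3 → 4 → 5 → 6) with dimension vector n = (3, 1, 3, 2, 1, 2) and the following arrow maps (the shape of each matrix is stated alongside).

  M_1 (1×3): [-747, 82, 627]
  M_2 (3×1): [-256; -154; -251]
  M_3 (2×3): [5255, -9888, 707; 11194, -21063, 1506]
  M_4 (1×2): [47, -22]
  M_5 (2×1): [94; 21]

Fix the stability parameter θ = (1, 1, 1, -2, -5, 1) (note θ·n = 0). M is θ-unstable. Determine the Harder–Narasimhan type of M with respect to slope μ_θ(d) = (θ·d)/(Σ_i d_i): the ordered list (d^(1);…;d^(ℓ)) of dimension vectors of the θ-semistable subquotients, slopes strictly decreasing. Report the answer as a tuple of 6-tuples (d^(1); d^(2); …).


Interval decomposition of M: I[1,1]^2, I[1,6], I[3,3], I[3,4], I[6,6].
HN type (ℓ=3): μ^(1)=1; μ^(2)=-1/2; μ^(3)=-4/5

((2, 0, 1, 0, 0, 2); (0, 0, 1, 1, 0, 0); (1, 1, 1, 1, 1, 0))


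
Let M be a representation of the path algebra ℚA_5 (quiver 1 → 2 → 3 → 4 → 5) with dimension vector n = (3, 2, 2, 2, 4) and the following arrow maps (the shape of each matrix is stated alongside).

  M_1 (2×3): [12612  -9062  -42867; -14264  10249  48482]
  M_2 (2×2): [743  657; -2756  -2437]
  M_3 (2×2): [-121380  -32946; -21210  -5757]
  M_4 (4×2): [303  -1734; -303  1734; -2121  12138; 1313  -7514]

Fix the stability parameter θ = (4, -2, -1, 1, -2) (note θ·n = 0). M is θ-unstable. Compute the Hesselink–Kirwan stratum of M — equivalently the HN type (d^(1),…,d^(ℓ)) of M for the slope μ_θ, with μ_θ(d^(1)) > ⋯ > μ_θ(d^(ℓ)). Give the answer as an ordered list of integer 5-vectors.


Barcode: M ≅ I[1,1], I[1,3], I[1,4], I[4,5], I[5,5]^3. HN layers by μ_θ (5 steps, strictly decreasing):
  μ^(1)=4; μ^(2)=1; μ^(3)=1/3; μ^(4)=-1/2; μ^(5)=-2

((1, 0, 0, 0, 0); (0, 0, 0, 1, 0); (2, 2, 2, 0, 0); (0, 0, 0, 1, 1); (0, 0, 0, 0, 3))


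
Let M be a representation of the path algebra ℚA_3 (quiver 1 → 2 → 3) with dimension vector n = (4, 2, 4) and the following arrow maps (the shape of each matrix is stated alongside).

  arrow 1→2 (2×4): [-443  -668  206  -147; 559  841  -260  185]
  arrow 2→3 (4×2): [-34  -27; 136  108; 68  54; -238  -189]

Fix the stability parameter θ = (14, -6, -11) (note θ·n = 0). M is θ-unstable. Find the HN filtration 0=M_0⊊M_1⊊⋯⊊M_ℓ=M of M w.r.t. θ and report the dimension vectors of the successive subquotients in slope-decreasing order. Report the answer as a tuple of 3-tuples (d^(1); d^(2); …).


Via rank(M_{q-1}∘⋯∘M_p): M ≅ I[1,1]^2, I[1,2], I[1,3], I[3,3]^3.
μ_θ-semistable layers: μ^(1)=14; μ^(2)=4; μ^(3)=-1; μ^(4)=-11

((2, 0, 0); (1, 1, 0); (1, 1, 1); (0, 0, 3))


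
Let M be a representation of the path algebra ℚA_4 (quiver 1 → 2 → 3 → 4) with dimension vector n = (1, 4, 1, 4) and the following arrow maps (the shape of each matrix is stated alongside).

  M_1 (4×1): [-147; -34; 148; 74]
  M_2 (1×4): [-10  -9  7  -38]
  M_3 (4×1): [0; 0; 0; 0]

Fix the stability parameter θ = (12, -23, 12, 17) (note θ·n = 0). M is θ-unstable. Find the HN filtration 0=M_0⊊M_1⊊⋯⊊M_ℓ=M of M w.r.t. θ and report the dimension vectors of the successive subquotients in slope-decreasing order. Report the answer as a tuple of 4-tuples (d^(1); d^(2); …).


Interval decomposition of M: I[1,2], I[2,2]^2, I[2,3], I[4,4]^4.
HN type (ℓ=4): μ^(1)=17; μ^(2)=12; μ^(3)=-11/2; μ^(4)=-23

((0, 0, 0, 4); (0, 0, 1, 0); (1, 1, 0, 0); (0, 3, 0, 0))


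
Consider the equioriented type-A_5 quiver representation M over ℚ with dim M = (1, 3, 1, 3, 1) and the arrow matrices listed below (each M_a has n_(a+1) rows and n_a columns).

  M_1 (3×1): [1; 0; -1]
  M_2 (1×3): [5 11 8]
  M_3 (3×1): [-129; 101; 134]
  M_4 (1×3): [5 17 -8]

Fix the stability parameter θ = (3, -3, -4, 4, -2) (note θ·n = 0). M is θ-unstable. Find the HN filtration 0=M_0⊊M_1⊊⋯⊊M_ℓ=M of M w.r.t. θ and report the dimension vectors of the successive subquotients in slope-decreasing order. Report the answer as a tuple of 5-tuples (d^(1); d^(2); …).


Barcode: M ≅ I[1,4], I[2,2]^2, I[4,4], I[4,5]. HN layers by μ_θ (4 steps, strictly decreasing):
  μ^(1)=4; μ^(2)=1; μ^(3)=-4/3; μ^(4)=-3

((0, 0, 0, 2, 0); (0, 0, 0, 1, 1); (1, 1, 1, 0, 0); (0, 2, 0, 0, 0))


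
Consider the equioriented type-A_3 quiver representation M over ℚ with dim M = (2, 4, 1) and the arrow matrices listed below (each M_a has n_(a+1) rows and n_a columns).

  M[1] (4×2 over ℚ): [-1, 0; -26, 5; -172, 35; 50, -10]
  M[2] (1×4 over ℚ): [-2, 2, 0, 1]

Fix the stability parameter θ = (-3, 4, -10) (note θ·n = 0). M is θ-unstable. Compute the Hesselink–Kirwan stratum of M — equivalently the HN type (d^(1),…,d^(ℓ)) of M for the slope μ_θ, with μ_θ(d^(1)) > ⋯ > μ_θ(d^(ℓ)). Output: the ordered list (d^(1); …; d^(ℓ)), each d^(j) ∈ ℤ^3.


Barcode: M ≅ I[1,2]^2, I[2,2], I[2,3]. HN layers by μ_θ (2 steps, strictly decreasing):
  μ^(1)=4; μ^(2)=-3

((0, 3, 0); (2, 1, 1))


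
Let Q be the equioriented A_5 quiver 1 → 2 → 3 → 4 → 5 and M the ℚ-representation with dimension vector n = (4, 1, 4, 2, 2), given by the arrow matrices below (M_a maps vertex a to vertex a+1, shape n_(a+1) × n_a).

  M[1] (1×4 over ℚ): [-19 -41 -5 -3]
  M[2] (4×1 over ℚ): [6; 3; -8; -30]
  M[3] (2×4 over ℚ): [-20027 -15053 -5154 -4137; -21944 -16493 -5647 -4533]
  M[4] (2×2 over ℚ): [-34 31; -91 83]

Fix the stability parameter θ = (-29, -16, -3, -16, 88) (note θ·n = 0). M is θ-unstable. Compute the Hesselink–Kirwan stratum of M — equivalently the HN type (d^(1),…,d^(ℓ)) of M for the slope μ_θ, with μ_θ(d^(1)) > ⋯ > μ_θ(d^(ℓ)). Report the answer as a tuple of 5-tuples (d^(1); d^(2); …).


Interval decomposition of M: I[1,1]^3, I[1,5], I[3,3]^2, I[3,5].
HN type (ℓ=5): μ^(1)=88; μ^(2)=-3; μ^(3)=-19/2; μ^(4)=-16; μ^(5)=-29

((0, 0, 0, 0, 2); (0, 0, 2, 0, 0); (0, 0, 2, 2, 0); (0, 1, 0, 0, 0); (4, 0, 0, 0, 0))


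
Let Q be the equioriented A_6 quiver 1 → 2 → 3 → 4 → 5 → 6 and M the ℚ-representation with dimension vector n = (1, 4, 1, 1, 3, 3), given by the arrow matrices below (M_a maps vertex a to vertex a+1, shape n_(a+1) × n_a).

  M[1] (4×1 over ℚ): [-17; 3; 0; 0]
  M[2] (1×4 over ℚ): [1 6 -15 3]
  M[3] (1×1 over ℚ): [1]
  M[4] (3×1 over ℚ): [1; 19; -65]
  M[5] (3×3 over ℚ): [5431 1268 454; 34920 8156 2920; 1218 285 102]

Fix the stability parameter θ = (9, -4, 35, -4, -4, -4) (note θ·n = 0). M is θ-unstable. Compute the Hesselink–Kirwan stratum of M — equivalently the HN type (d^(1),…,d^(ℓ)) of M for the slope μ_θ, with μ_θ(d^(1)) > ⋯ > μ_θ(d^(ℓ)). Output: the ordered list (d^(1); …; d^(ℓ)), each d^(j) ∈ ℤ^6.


Interval decomposition of M: I[1,6], I[2,2]^3, I[5,5], I[5,6], I[6,6].
HN type (ℓ=3): μ^(1)=23/4; μ^(2)=5/2; μ^(3)=-4

((0, 0, 1, 1, 1, 1); (1, 1, 0, 0, 0, 0); (0, 3, 0, 0, 2, 2))


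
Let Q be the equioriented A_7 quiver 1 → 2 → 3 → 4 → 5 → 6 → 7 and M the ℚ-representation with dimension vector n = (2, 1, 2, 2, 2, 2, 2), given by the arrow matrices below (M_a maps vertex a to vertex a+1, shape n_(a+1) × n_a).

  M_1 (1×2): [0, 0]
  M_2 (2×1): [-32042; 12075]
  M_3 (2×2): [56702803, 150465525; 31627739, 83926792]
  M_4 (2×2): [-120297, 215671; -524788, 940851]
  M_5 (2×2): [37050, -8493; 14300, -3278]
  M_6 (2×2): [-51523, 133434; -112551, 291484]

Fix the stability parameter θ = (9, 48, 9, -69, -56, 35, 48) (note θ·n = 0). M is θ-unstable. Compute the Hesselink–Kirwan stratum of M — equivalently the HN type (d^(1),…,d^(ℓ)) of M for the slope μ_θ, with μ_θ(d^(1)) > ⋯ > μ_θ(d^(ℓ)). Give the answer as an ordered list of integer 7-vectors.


Interval decomposition of M: I[1,1]^2, I[2,5], I[3,7], I[6,7].
HN type (ℓ=5): μ^(1)=48; μ^(2)=35; μ^(3)=9; μ^(4)=-17; μ^(5)=-116/3

((0, 0, 0, 0, 0, 0, 2); (0, 0, 0, 0, 0, 2, 0); (2, 0, 0, 0, 0, 0, 0); (0, 1, 1, 1, 1, 0, 0); (0, 0, 1, 1, 1, 0, 0))


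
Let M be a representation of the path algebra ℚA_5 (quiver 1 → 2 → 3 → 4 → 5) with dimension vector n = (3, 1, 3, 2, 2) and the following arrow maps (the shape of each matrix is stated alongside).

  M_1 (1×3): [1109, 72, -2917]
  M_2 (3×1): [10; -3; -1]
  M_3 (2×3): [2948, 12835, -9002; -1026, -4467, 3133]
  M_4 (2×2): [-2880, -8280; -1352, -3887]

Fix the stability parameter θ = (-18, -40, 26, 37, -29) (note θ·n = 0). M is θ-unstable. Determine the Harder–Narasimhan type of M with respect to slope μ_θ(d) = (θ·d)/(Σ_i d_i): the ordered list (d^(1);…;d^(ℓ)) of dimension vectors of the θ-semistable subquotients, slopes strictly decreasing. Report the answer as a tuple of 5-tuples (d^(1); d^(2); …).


Barcode: M ≅ I[1,1]^2, I[1,4], I[3,3], I[3,5], I[5,5]. HN layers by μ_θ (5 steps, strictly decreasing):
  μ^(1)=37; μ^(2)=26; μ^(3)=34/3; μ^(4)=-18; μ^(5)=-29

((0, 0, 0, 1, 0); (0, 0, 2, 0, 0); (0, 0, 1, 1, 1); (2, 0, 0, 0, 0); (1, 1, 0, 0, 1))


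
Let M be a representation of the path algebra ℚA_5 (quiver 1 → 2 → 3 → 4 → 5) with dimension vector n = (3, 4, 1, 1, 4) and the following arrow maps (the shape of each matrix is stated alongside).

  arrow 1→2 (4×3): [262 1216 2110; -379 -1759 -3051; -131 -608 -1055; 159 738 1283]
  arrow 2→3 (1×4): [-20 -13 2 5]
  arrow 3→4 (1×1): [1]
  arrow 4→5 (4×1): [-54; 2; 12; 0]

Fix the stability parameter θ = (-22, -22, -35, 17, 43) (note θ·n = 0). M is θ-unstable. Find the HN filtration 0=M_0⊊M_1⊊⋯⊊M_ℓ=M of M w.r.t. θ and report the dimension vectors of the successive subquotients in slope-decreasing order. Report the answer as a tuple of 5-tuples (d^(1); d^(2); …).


Via rank(M_{q-1}∘⋯∘M_p): M ≅ I[1,1], I[1,2], I[1,5], I[2,2]^2, I[5,5]^3.
μ_θ-semistable layers: μ^(1)=43; μ^(2)=17; μ^(3)=-22; μ^(4)=-79/3

((0, 0, 0, 0, 4); (0, 0, 0, 1, 0); (2, 3, 0, 0, 0); (1, 1, 1, 0, 0))


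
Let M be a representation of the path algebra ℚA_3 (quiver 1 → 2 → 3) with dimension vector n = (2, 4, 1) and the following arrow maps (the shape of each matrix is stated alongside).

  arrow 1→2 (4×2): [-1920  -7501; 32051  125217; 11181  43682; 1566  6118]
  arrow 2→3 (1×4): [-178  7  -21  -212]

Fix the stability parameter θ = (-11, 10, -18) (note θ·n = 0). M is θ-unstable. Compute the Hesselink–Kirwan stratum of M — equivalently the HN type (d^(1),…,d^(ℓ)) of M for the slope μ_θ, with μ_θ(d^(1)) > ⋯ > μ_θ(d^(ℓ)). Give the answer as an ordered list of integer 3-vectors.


Barcode: M ≅ I[1,2], I[1,3], I[2,2]^2. HN layers by μ_θ (3 steps, strictly decreasing):
  μ^(1)=10; μ^(2)=-4; μ^(3)=-11

((0, 3, 0); (0, 1, 1); (2, 0, 0))


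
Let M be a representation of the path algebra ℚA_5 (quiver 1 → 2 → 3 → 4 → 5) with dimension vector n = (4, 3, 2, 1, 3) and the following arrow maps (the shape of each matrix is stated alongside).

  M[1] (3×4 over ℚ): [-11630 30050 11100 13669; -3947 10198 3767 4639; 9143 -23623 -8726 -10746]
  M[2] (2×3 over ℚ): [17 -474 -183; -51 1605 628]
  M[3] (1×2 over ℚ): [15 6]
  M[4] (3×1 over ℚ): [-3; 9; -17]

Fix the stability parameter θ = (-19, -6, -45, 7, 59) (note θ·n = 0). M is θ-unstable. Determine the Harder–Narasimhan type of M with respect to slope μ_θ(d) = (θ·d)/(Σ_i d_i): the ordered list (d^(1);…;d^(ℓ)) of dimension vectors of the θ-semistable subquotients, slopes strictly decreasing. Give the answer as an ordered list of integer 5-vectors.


Barcode: M ≅ I[1,1], I[1,2], I[1,3], I[1,5], I[5,5]^2. HN layers by μ_θ (5 steps, strictly decreasing):
  μ^(1)=59; μ^(2)=7; μ^(3)=-6; μ^(4)=-19; μ^(5)=-70/3

((0, 0, 0, 0, 3); (0, 0, 0, 1, 0); (0, 1, 0, 0, 0); (2, 0, 0, 0, 0); (2, 2, 2, 0, 0))


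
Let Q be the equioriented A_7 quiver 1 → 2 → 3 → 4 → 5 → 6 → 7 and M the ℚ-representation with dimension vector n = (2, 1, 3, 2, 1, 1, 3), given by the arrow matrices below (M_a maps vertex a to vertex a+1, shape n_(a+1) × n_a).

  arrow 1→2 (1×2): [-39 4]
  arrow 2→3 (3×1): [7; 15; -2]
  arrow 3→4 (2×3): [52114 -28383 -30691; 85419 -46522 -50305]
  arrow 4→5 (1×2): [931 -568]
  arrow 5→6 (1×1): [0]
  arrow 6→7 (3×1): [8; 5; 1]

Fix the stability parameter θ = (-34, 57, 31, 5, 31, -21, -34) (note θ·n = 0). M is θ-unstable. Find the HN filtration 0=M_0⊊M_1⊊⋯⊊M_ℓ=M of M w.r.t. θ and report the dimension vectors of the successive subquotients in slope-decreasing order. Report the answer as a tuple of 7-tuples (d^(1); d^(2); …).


Via rank(M_{q-1}∘⋯∘M_p): M ≅ I[1,1], I[1,5], I[3,3], I[3,4], I[6,7], I[7,7]^2.
μ_θ-semistable layers: μ^(1)=31; μ^(2)=18; μ^(3)=-55/2; μ^(4)=-34

((0, 1, 2, 1, 1, 0, 0); (0, 0, 1, 1, 0, 0, 0); (0, 0, 0, 0, 0, 1, 1); (2, 0, 0, 0, 0, 0, 2))


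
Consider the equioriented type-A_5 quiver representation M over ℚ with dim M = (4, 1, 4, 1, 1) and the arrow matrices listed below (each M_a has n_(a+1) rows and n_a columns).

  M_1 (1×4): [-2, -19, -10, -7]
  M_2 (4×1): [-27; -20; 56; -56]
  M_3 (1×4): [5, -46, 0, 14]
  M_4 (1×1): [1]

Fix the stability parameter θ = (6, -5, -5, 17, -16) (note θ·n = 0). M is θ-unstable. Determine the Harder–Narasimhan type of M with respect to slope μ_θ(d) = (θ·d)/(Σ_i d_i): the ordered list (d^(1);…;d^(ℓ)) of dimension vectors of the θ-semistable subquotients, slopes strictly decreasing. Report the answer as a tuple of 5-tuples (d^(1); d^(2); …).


Via rank(M_{q-1}∘⋯∘M_p): M ≅ I[1,1]^3, I[1,5], I[3,3]^3.
μ_θ-semistable layers: μ^(1)=6; μ^(2)=1/2; μ^(3)=-4/3; μ^(4)=-5

((3, 0, 0, 0, 0); (0, 0, 0, 1, 1); (1, 1, 1, 0, 0); (0, 0, 3, 0, 0))


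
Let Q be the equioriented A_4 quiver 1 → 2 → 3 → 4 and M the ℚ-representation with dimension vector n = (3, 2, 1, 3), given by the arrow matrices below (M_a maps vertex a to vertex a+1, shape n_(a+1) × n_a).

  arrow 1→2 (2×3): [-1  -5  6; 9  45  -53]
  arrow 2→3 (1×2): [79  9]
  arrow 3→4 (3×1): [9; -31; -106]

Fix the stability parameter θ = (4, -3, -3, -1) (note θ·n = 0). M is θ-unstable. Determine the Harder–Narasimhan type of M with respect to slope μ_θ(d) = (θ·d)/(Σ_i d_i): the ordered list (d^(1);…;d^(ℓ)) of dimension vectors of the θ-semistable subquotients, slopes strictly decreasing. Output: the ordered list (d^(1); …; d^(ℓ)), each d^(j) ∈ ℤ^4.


Interval decomposition of M: I[1,1], I[1,2], I[1,4], I[4,4]^2.
HN type (ℓ=4): μ^(1)=4; μ^(2)=1/2; μ^(3)=-3/4; μ^(4)=-1

((1, 0, 0, 0); (1, 1, 0, 0); (1, 1, 1, 1); (0, 0, 0, 2))


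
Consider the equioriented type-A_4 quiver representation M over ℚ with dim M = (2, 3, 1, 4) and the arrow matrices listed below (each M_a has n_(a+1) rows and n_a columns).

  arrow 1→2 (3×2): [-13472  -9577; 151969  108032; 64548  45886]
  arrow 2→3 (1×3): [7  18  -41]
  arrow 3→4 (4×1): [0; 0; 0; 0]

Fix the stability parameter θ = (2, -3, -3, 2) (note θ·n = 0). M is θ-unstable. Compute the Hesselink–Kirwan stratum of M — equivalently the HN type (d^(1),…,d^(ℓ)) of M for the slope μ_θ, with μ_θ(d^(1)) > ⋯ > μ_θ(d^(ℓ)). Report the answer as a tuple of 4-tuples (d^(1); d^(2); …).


Interval decomposition of M: I[1,2], I[1,3], I[2,2], I[4,4]^4.
HN type (ℓ=4): μ^(1)=2; μ^(2)=-1/2; μ^(3)=-4/3; μ^(4)=-3

((0, 0, 0, 4); (1, 1, 0, 0); (1, 1, 1, 0); (0, 1, 0, 0))


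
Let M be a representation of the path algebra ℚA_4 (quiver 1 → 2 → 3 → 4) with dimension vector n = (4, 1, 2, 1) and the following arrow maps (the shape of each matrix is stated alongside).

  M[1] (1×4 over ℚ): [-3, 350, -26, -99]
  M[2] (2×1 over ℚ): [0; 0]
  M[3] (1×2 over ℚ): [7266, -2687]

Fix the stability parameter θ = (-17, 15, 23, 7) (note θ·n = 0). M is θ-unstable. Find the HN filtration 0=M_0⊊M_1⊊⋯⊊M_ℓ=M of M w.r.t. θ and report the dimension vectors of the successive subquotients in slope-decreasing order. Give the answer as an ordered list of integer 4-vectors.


Via rank(M_{q-1}∘⋯∘M_p): M ≅ I[1,1]^3, I[1,2], I[3,3], I[3,4].
μ_θ-semistable layers: μ^(1)=23; μ^(2)=15; μ^(3)=-17

((0, 0, 1, 0); (0, 1, 1, 1); (4, 0, 0, 0))


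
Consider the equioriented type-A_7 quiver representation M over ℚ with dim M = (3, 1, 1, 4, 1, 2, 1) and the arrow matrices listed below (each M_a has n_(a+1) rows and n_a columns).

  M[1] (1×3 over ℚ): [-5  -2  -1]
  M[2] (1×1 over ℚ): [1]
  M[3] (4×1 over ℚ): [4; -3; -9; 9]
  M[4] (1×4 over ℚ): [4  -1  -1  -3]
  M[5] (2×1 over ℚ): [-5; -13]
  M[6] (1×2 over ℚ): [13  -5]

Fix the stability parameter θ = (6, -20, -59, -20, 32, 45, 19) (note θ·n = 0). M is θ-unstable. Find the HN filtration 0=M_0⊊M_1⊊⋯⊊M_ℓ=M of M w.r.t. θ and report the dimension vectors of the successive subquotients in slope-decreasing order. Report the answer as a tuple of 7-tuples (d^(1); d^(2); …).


Via rank(M_{q-1}∘⋯∘M_p): M ≅ I[1,1]^2, I[1,6], I[4,4]^3, I[6,7].
μ_θ-semistable layers: μ^(1)=45; μ^(2)=32; μ^(3)=6; μ^(4)=-20; μ^(5)=-73/3

((0, 0, 0, 0, 0, 1, 0); (0, 0, 0, 0, 1, 1, 1); (2, 0, 0, 0, 0, 0, 0); (0, 0, 0, 4, 0, 0, 0); (1, 1, 1, 0, 0, 0, 0))


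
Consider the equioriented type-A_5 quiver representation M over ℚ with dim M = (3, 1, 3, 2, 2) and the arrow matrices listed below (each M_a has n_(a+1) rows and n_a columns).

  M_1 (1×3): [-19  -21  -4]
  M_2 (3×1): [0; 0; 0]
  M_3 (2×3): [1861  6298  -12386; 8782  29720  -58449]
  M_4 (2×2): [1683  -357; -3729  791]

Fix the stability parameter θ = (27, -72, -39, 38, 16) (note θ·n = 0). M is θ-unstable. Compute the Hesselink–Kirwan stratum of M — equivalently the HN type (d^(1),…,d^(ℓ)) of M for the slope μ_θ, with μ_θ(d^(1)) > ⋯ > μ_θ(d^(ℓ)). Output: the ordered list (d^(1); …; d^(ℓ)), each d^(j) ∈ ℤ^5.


Interval decomposition of M: I[1,1]^2, I[1,2], I[3,3], I[3,4], I[3,5], I[5,5].
HN type (ℓ=5): μ^(1)=38; μ^(2)=27; μ^(3)=16; μ^(4)=-45/2; μ^(5)=-39

((0, 0, 0, 1, 0); (2, 0, 0, 1, 1); (0, 0, 0, 0, 1); (1, 1, 0, 0, 0); (0, 0, 3, 0, 0))


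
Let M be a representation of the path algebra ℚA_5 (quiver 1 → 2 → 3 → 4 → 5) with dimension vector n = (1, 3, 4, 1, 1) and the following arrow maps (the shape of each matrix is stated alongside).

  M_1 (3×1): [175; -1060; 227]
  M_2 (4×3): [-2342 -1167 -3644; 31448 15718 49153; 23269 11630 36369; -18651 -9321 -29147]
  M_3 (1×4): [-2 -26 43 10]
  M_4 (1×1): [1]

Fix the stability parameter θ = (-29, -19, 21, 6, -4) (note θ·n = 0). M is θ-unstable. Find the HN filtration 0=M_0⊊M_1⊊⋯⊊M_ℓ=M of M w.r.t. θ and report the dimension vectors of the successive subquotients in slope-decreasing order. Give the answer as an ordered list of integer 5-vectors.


Barcode: M ≅ I[1,5], I[2,3]^2, I[3,3]. HN layers by μ_θ (4 steps, strictly decreasing):
  μ^(1)=21; μ^(2)=23/3; μ^(3)=-19; μ^(4)=-29

((0, 0, 3, 0, 0); (0, 0, 1, 1, 1); (0, 3, 0, 0, 0); (1, 0, 0, 0, 0))


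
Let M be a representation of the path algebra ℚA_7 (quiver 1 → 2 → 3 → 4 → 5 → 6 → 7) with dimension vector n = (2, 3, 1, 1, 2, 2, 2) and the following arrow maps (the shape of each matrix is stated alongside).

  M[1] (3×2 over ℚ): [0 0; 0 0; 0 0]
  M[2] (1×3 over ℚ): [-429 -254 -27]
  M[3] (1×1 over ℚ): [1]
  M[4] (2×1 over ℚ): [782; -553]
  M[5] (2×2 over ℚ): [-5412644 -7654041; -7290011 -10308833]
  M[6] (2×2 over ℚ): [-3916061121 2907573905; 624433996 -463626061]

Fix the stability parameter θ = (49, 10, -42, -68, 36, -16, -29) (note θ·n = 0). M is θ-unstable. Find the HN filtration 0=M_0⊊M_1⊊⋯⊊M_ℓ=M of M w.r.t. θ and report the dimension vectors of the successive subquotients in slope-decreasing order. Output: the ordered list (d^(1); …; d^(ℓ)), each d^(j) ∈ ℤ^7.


Barcode: M ≅ I[1,1]^2, I[2,2]^2, I[2,7], I[5,7]. HN layers by μ_θ (4 steps, strictly decreasing):
  μ^(1)=49; μ^(2)=10; μ^(3)=-3; μ^(4)=-100/3

((2, 0, 0, 0, 0, 0, 0); (0, 2, 0, 0, 0, 0, 0); (0, 0, 0, 0, 2, 2, 2); (0, 1, 1, 1, 0, 0, 0))
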